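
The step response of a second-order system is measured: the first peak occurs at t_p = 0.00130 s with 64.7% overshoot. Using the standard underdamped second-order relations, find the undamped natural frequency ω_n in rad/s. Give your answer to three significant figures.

ζ from %OS: ζ = |ln 0.647|/√(π²+ln²0.647) = 0.137.
t_p = π/ω_d ⇒ ω_d = 2420 rad/s; then ω_n = ω_d/√(1−ζ²) = 2440 rad/s.

ω_n ≈ 2440 rad/s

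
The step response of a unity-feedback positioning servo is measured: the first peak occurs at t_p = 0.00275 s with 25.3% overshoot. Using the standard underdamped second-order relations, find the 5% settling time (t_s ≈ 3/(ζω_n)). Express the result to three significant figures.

t_s ≈ 0.00600 s

The overshoot fixes ζ = −ln(OS)/√(π²+ln²(OS)) = 0.401.
From t_p = π/ω_d, ω_d = π/0.00275 = 1140 rad/s, so ω_n = ω_d/√(1−ζ²) = 1250 rad/s.
t_s ≈ 3/(ζω_n) = 3/(0.401·1250) = 0.00600 s.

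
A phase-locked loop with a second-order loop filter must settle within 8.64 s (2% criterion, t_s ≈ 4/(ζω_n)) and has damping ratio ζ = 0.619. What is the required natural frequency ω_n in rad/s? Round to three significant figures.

Rearranging t_s ≈ 4/(ζω_n) gives ω_n = 4/(ζ·t_s) = 4/(0.619 × 8.64) = 0.748 rad/s.

ω_n ≈ 0.748 rad/s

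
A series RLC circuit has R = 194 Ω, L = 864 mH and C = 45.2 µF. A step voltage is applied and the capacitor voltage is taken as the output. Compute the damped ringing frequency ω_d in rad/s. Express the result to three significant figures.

For a series RLC circuit (capacitor voltage as output), ω_n = 1/√(LC) = 1/√(864 mH · 45.2 µF) = 160 rad/s.
ζ = (R/2)·√(C/L) = (194/2)·√(45.2 µF/864 mH) = 0.702.
ω_d = 160·√(1 − 0.702²) = 114 rad/s.

ω_d ≈ 114 rad/s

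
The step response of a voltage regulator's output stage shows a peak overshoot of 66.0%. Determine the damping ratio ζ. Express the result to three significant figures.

Inverting the overshoot relation: ζ = |ln 0.660|/√(π² + ln²0.660) = 0.131.

ζ ≈ 0.131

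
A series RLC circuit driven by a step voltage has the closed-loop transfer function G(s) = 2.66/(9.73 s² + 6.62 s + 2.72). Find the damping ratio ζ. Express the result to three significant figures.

Dividing through by 9.73: denominator becomes s² + 0.6804 s + 0.2795.
So ω_n = √0.2795 = 0.529 rad/s and ζ = 0.6804/(2·0.529) = 0.643.

ζ ≈ 0.643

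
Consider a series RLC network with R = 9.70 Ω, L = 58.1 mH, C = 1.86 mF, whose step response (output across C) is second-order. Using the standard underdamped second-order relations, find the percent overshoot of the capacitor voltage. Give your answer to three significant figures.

For a series RLC circuit (capacitor voltage as output), ω_n = 1/√(LC) = 1/√(58.1 mH · 1.86 mF) = 96.2 rad/s.
ζ = (R/2)·√(C/L) = (9.70/2)·√(1.86 mF/58.1 mH) = 0.868.
%OS = 100·exp(−πζ/√(1−ζ²)) = 0.414%.

%OS ≈ 0.414%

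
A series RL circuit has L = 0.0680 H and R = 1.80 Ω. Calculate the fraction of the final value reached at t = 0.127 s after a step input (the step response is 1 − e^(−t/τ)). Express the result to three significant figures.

y/y_∞ ≈ 0.965

τ = L/R = 0.0680/1.80 = 0.0378 s.
y(t)/y_∞ = 1 − e^(−t/τ) = 1 − e^(−0.127/0.0378) = 1 − e^(−3.36) = 0.965.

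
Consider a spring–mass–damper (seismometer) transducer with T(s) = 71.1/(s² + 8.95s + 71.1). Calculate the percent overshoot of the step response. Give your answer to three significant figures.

Comparing the denominator to s² + 2ζω_n s + ω_n²: ω_n = √71.1 = 8.43 rad/s, and 2ζω_n = 8.95 so ζ = 8.95/(2·8.43) = 0.531.
%OS = 100 e^{−πζ/√(1−ζ²)} with ζ = 0.531 gives 14.0%.

%OS ≈ 14.0%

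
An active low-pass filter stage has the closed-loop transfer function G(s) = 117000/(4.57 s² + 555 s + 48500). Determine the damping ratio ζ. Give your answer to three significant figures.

ζ ≈ 0.589

Dividing through by 4.57: denominator becomes s² + 121.4 s + 10610.
So ω_n = √10610 = 103 rad/s and ζ = 121.4/(2·103) = 0.589.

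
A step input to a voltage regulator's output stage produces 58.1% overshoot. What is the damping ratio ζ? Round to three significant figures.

ζ = −ln(OS)/√(π² + (ln OS)²). With OS = 0.581, ln OS = −0.5430 and ζ = 0.5430/3.188 = 0.170.

ζ ≈ 0.170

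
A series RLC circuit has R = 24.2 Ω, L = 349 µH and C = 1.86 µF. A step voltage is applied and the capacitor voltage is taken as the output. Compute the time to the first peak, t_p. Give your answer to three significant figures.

For a series RLC circuit (capacitor voltage as output), ω_n = 1/√(LC) = 1/√(349 µH · 1.86 µF) = 39200 rad/s.
ζ = (R/2)·√(C/L) = (24.2/2)·√(1.86 µF/349 µH) = 0.883.
ω_d = 39200·√(1 − 0.883²) = 18400 rad/s. t_p = π/ω_d = 0.000171 s.

t_p ≈ 0.000171 s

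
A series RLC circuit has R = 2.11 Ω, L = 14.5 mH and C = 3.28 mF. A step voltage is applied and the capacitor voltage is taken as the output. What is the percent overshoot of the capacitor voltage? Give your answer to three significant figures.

For a series RLC circuit (capacitor voltage as output), ω_n = 1/√(LC) = 1/√(14.5 mH · 3.28 mF) = 145 rad/s.
ζ = (R/2)·√(C/L) = (2.11/2)·√(3.28 mF/14.5 mH) = 0.502.
%OS = 100 e^{−πζ/√(1−ζ²)} with ζ = 0.502 gives 16.2%.

%OS ≈ 16.2%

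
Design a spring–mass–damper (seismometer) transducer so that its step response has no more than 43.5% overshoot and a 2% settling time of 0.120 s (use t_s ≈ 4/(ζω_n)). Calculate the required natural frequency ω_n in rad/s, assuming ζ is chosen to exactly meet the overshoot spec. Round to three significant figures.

ζ = −ln(OS)/√(π² + (ln OS)²). With OS = 0.435, ln OS = −0.8324 and ζ = 0.8324/3.250 = 0.256.
From t_s ≈ 4/(ζω_n): ω_n = 4/(ζ·t_s) = 4/(0.256·0.120) = 130 rad/s.

ω_n ≈ 130 rad/s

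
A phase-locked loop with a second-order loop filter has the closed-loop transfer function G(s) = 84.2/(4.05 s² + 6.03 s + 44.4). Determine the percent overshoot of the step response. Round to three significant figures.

Dividing through by 4.05: denominator becomes s² + 1.489 s + 10.96.
So ω_n = √10.96 = 3.31 rad/s and ζ = 1.489/(2·3.31) = 0.225.
%OS = 100·exp(−πζ/√(1−ζ²)) = 48.4%.

%OS ≈ 48.4%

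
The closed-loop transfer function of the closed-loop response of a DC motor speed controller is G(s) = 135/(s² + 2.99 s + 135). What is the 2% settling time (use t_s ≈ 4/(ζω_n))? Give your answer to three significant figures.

Comparing the denominator to s² + 2ζω_n s + ω_n²: ω_n = √135 = 11.6 rad/s, and 2ζω_n = 2.99 so ζ = 2.99/(2·11.6) = 0.129.
t_s ≈ 4/(ζω_n) = 4/(0.129·11.6) = 2.68 s.

t_s ≈ 2.68 s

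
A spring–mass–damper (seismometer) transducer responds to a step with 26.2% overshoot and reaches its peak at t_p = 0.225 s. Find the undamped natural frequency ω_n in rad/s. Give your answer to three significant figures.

ω_n ≈ 15.2 rad/s

From the overshoot, ζ = −ln(OS)/√(π²+ln²(OS)) = 0.392.
t_p = π/ω_d ⇒ ω_d = 14.0 rad/s; then ω_n = ω_d/√(1−ζ²) = 15.2 rad/s.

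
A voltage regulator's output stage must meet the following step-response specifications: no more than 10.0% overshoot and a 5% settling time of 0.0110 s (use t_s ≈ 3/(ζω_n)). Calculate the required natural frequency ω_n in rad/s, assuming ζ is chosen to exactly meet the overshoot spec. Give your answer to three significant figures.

Inverting the overshoot relation: ζ = |ln 0.100|/√(π² + ln²0.100) = 0.591.
Then ω_n = 3/(ζ t_s) = 3/(0.591 × 0.0110) = 461 rad/s.

ω_n ≈ 461 rad/s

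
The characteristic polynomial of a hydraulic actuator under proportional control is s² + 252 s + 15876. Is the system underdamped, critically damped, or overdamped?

a² − 4b = 252² − 4·15876 = 0 (repeated real root); the system is critically damped.

critically damped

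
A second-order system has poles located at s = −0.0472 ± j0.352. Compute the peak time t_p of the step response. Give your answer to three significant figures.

t_p = π/ω_d with ω_d = 0.352 (the imaginary part), so t_p = 8.92 s.

t_p ≈ 8.92 s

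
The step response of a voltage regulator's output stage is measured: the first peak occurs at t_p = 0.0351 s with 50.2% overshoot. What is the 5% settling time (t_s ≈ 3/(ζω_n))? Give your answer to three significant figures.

ζ from %OS: ζ = |ln 0.502|/√(π²+ln²0.502) = 0.214.
From t_p = π/ω_d, ω_d = π/0.0351 = 89.5 rad/s, so ω_n = ω_d/√(1−ζ²) = 91.6 rad/s.
t_s ≈ 3/(ζω_n) = 3/(0.214·91.6) = 0.153 s.

t_s ≈ 0.153 s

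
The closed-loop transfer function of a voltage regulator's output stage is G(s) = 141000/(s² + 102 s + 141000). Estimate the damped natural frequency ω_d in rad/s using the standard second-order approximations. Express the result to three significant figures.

Comparing the denominator to s² + 2ζω_n s + ω_n²: ω_n = √141000 = 375 rad/s, and 2ζω_n = 102 so ζ = 102/(2·375) = 0.136.
ω_d = 375·√(1 − 0.136²) = 372 rad/s.

ω_d ≈ 372 rad/s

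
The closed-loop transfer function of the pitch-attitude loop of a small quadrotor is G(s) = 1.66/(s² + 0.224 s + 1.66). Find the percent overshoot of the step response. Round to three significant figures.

%OS ≈ 76.0%

ω_n = √1.66 = 1.29 rad/s; ζ = 0.224/(2·1.29) = 0.0869.
%OS = 100·exp(−πζ/√(1−ζ²)) = 76.0%.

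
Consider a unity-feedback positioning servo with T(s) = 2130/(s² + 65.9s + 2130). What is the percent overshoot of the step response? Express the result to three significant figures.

ω_n = √2130 = 46.2 rad/s; ζ = 65.9/(2·46.2) = 0.714.
%OS = 100 e^{−πζ/√(1−ζ²)} with ζ = 0.714 gives 4.06%.

%OS ≈ 4.06%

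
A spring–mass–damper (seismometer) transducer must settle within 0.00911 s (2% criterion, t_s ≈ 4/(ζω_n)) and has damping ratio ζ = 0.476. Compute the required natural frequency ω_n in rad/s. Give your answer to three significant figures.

ω_n ≈ 922 rad/s

Rearranging t_s ≈ 4/(ζω_n) gives ω_n = 4/(ζ·t_s) = 4/(0.476 × 0.00911) = 922 rad/s.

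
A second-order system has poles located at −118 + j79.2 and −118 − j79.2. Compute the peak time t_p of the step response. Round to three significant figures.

t_p = π/ω_d with ω_d = 79.2 (the imaginary part), so t_p = 0.0397 s.

t_p ≈ 0.0397 s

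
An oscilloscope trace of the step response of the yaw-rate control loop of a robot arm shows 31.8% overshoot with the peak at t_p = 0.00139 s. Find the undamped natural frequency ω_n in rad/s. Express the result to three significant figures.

ω_n ≈ 2410 rad/s

The overshoot fixes ζ = −ln(OS)/√(π²+ln²(OS)) = 0.343.
t_p = π/ω_d ⇒ ω_d = 2260 rad/s; then ω_n = ω_d/√(1−ζ²) = 2410 rad/s.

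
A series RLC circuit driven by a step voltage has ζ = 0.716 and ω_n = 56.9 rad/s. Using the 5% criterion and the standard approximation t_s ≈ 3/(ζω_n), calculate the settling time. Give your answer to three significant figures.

t_s ≈ 3/(ζω_n) = 3/(0.716 × 56.9) = 0.0736 s.

t_s ≈ 0.0736 s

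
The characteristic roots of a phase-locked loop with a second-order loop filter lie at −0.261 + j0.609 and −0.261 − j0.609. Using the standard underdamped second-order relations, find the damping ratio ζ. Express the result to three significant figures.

With σ = 0.261, ω_d = 0.609: ω_n = √(σ²+ω_d²) = 0.663 rad/s, ζ = σ/ω_n = 0.394.

ζ ≈ 0.394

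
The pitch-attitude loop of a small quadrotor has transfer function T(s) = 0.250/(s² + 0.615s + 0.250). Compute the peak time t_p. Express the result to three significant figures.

Comparing the denominator to s² + 2ζω_n s + ω_n²: ω_n = √0.250 = 0.500 rad/s, and 2ζω_n = 0.615 so ζ = 0.615/(2·0.500) = 0.615.
ω_d = ω_n√(1−ζ²) = 0.394 rad/s. Then t_p = π/ω_d = 7.97 s.

t_p ≈ 7.97 s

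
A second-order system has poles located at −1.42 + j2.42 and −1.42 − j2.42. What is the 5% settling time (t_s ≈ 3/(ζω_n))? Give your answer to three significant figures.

For poles at −σ ± jω_d, ζω_n = σ = 1.42, so t_s ≈ 3/σ = 2.11 s.

t_s ≈ 2.11 s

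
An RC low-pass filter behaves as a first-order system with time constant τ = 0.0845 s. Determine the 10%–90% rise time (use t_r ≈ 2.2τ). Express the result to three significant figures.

t_r ≈ 0.186 s

t_r ≈ 2.2τ = 0.186 s.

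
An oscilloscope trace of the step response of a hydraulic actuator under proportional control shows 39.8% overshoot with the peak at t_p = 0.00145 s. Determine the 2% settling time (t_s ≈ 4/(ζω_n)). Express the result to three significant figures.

The overshoot fixes ζ = −ln(OS)/√(π²+ln²(OS)) = 0.281.
From t_p = π/ω_d, ω_d = π/0.00145 = 2170 rad/s, so ω_n = ω_d/√(1−ζ²) = 2260 rad/s.
t_s ≈ 4/(ζω_n) = 4/(0.281·2260) = 0.00630 s.

t_s ≈ 0.00630 s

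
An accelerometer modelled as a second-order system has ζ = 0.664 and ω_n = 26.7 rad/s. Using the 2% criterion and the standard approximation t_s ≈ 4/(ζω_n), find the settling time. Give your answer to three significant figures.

t_s ≈ 4/(ζω_n) = 4/(0.664 × 26.7) = 0.226 s.

t_s ≈ 0.226 s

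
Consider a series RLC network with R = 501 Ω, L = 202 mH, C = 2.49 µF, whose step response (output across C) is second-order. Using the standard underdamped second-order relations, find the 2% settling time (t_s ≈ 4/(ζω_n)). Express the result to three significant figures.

For a series RLC circuit (capacitor voltage as output), ω_n = 1/√(LC) = 1/√(202 mH · 2.49 µF) = 1410 rad/s.
ζ = (R/2)·√(C/L) = (501/2)·√(2.49 µF/202 mH) = 0.879.
t_s ≈ 4/(ζω_n) = 0.00323 s.

t_s ≈ 0.00323 s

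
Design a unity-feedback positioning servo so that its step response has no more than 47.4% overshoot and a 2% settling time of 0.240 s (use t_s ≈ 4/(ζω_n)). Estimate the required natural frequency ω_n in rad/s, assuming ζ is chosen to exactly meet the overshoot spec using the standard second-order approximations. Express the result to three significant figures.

ζ = −ln(OS)/√(π² + (ln OS)²). With OS = 0.474, ln OS = −0.7465 and ζ = 0.7465/3.229 = 0.231.
Then ω_n = 4/(ζ t_s) = 4/(0.231 × 0.240) = 72.1 rad/s.

ω_n ≈ 72.1 rad/s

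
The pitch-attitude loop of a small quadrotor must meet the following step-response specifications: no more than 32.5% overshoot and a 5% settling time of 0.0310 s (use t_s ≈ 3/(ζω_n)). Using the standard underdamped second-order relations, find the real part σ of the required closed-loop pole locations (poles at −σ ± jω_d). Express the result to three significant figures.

σ ≈ 96.8

The settling-time spec alone fixes σ = ζω_n = 3/t_s = 3/0.0310 = 96.8.
(Overshoot then fixes ζ = 0.337 and hence ω_d = σ·√(1−ζ²)/ζ = 271 rad/s.)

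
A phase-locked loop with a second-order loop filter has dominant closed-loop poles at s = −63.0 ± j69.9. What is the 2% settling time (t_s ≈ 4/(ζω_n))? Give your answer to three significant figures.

For poles at −σ ± jω_d, ζω_n = σ = 63.0, so t_s ≈ 4/σ = 0.0635 s.

t_s ≈ 0.0635 s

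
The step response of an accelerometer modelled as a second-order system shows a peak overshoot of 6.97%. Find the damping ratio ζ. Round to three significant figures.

Inverting the overshoot relation: ζ = |ln 0.0697|/√(π² + ln²0.0697) = 0.647.

ζ ≈ 0.647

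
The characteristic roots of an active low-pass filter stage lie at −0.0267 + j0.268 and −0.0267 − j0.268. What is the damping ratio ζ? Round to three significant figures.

With σ = 0.0267, ω_d = 0.268: ω_n = √(σ²+ω_d²) = 0.269 rad/s, ζ = σ/ω_n = 0.0991.

ζ ≈ 0.0991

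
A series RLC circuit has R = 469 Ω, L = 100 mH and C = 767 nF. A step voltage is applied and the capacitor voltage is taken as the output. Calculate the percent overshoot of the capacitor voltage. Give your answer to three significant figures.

For a series RLC circuit (capacitor voltage as output), ω_n = 1/√(LC) = 1/√(100 mH · 767 nF) = 3610 rad/s.
ζ = (R/2)·√(C/L) = (469/2)·√(767 nF/100 mH) = 0.649.
Overshoot: exp(−π·0.649/√(1−0.649²)) = 0.0683, i.e. 6.83%.

%OS ≈ 6.83%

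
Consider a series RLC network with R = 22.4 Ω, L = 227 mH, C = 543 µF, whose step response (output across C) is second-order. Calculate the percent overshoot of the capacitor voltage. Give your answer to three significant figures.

For a series RLC circuit (capacitor voltage as output), ω_n = 1/√(LC) = 1/√(227 mH · 543 µF) = 90.1 rad/s.
ζ = (R/2)·√(C/L) = (22.4/2)·√(543 µF/227 mH) = 0.548.
%OS = 100·exp(−πζ/√(1−ζ²)) = 12.8%.

%OS ≈ 12.8%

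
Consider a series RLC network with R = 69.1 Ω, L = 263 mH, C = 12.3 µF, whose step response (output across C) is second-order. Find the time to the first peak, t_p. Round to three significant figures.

t_p ≈ 0.00582 s

For a series RLC circuit (capacitor voltage as output), ω_n = 1/√(LC) = 1/√(263 mH · 12.3 µF) = 556 rad/s.
ζ = (R/2)·√(C/L) = (69.1/2)·√(12.3 µF/263 mH) = 0.236.
ω_d = 556·√(1 − 0.236²) = 540 rad/s. t_p = π/ω_d = 0.00582 s.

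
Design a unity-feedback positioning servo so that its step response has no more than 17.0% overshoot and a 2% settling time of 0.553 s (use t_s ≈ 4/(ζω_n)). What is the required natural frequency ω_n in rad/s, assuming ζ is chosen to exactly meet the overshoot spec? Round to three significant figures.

ω_n ≈ 14.7 rad/s

Inverting the overshoot relation: ζ = |ln 0.170|/√(π² + ln²0.170) = 0.491.
From t_s ≈ 4/(ζω_n): ω_n = 4/(ζ·t_s) = 4/(0.491·0.553) = 14.7 rad/s.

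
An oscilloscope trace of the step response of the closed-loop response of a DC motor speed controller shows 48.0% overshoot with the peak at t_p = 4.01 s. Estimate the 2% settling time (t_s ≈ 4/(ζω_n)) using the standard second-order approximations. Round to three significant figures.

ζ from %OS: ζ = |ln 0.480|/√(π²+ln²0.480) = 0.228.
t_p = π/ω_d ⇒ ω_d = 0.783 rad/s; then ω_n = ω_d/√(1−ζ²) = 0.805 rad/s.
t_s ≈ 4/(ζω_n) = 4/(0.228·0.805) = 21.9 s.

t_s ≈ 21.9 s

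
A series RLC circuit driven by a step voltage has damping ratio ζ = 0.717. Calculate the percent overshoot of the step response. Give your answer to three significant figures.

For an underdamped second-order system, %OS = 100·exp(−πζ/√(1−ζ²)).
πζ/√(1−ζ²) = π·0.717/√(1−0.514) = 3.231, so %OS = 100·e^(−3.231) = 3.95%.

%OS ≈ 3.95%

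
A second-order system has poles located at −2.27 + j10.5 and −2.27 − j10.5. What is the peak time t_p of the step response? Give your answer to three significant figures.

t_p ≈ 0.299 s

t_p = π/ω_d with ω_d = 10.5 (the imaginary part), so t_p = 0.299 s.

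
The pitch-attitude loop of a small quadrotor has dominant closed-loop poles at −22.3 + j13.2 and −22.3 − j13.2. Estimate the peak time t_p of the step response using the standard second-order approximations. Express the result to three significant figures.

t_p = π/ω_d with ω_d = 13.2 (the imaginary part), so t_p = 0.238 s.

t_p ≈ 0.238 s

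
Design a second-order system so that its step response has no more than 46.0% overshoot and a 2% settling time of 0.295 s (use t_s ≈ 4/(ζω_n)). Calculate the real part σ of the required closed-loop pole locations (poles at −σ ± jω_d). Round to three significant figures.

The settling-time spec alone fixes σ = ζω_n = 4/t_s = 4/0.295 = 13.6.
(Overshoot then fixes ζ = 0.240 and hence ω_d = σ·√(1−ζ²)/ζ = 54.9 rad/s.)

σ ≈ 13.6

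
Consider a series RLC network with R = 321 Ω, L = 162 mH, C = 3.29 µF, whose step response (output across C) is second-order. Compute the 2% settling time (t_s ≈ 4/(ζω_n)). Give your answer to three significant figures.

For a series RLC circuit (capacitor voltage as output), ω_n = 1/√(LC) = 1/√(162 mH · 3.29 µF) = 1370 rad/s.
ζ = (R/2)·√(C/L) = (321/2)·√(3.29 µF/162 mH) = 0.723.
t_s ≈ 4/(ζω_n) = 0.00404 s.

t_s ≈ 0.00404 s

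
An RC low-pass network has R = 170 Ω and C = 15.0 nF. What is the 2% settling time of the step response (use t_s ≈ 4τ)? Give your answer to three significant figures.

t_s ≈ 0.0000102 s

τ = RC = 170 × 15.0 nF = 0.00000255 s.
t_s ≈ 4τ = 0.0000102 s.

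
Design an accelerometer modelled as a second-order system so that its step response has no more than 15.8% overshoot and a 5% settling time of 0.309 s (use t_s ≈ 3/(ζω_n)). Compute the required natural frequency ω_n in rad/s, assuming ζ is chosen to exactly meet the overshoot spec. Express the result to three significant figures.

ω_n ≈ 19.2 rad/s

From %OS = 100·exp(−πζ/√(1−ζ²)), invert to get ζ = −ln(OS)/√(π² + ln²(OS)) with OS = 0.158.
−ln 0.158 = 1.845, so ζ = 1.845/√(π² + 3.405) = 0.506.
Then ω_n = 3/(ζ t_s) = 3/(0.506 × 0.309) = 19.2 rad/s.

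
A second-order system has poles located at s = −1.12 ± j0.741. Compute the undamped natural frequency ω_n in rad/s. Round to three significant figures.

ω_n ≈ 1.34 rad/s

With σ = 1.12, ω_d = 0.741: ω_n = √(σ²+ω_d²) = 1.34 rad/s, ζ = σ/ω_n = 0.834.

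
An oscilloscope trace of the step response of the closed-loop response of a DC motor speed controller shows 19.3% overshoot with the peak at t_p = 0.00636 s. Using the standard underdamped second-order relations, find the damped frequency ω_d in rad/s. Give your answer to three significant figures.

ω_d ≈ 494 rad/s

t_p = π/ω_d, so ω_d = π/0.00636 = 494 rad/s.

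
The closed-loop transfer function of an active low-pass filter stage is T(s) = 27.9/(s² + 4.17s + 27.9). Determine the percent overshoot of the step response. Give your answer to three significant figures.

Comparing the denominator to s² + 2ζω_n s + ω_n²: ω_n = √27.9 = 5.28 rad/s, and 2ζω_n = 4.17 so ζ = 4.17/(2·5.28) = 0.395.
%OS = 100·exp(−πζ/√(1−ζ²)) = 25.9%.

%OS ≈ 25.9%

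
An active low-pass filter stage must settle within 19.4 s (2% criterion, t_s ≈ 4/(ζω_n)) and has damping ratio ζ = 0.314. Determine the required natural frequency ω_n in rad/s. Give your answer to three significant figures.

Rearranging t_s ≈ 4/(ζω_n) gives ω_n = 4/(ζ·t_s) = 4/(0.314 × 19.4) = 0.657 rad/s.

ω_n ≈ 0.657 rad/s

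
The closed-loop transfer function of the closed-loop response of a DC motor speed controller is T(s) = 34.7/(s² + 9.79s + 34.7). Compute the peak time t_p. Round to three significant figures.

Matching coefficients with s² + 2ζω_n s + ω_n² gives ω_n² = 34.7 ⇒ ω_n = 5.89 rad/s, and ζ = 9.79/(2ω_n) = 0.831.
ω_d = 5.89·√(1 − 0.831²) = 3.28 rad/s. Then t_p = π/ω_d = 0.959 s.

t_p ≈ 0.959 s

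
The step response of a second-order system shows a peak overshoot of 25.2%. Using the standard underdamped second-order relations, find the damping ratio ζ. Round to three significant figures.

ζ ≈ 0.402

From %OS = 100·exp(−πζ/√(1−ζ²)), invert to get ζ = −ln(OS)/√(π² + ln²(OS)) with OS = 0.252.
−ln 0.252 = 1.378, so ζ = 1.378/√(π² + 1.900) = 0.402.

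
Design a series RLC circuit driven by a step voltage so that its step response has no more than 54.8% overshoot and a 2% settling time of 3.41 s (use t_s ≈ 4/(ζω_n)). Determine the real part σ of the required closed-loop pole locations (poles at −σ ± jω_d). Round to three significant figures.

σ ≈ 1.17

The settling-time spec alone fixes σ = ζω_n = 4/t_s = 4/3.41 = 1.17.
(Overshoot then fixes ζ = 0.188 and hence ω_d = σ·√(1−ζ²)/ζ = 6.13 rad/s.)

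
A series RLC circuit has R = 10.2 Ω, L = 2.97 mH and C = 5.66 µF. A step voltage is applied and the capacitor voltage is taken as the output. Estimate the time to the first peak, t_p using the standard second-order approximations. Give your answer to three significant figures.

For a series RLC circuit (capacitor voltage as output), ω_n = 1/√(LC) = 1/√(2.97 mH · 5.66 µF) = 7710 rad/s.
ζ = (R/2)·√(C/L) = (10.2/2)·√(5.66 µF/2.97 mH) = 0.223.
ω_d = 7710·√(1 − 0.223²) = 7520 rad/s. t_p = π/ω_d = 0.000418 s.

t_p ≈ 0.000418 s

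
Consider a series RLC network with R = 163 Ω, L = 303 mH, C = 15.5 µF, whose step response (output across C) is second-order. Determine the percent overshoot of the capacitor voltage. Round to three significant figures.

For a series RLC circuit (capacitor voltage as output), ω_n = 1/√(LC) = 1/√(303 mH · 15.5 µF) = 461 rad/s.
ζ = (R/2)·√(C/L) = (163/2)·√(15.5 µF/303 mH) = 0.583.
%OS = 100·exp(−πζ/√(1−ζ²)) = 10.5%.

%OS ≈ 10.5%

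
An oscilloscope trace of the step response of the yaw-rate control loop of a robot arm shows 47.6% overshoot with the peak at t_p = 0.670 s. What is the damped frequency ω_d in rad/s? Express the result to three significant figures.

ω_d ≈ 4.69 rad/s

t_p = π/ω_d, so ω_d = π/0.670 = 4.69 rad/s.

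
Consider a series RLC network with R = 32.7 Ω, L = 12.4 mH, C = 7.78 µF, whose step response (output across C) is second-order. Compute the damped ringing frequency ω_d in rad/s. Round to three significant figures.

ω_d ≈ 2940 rad/s

For a series RLC circuit (capacitor voltage as output), ω_n = 1/√(LC) = 1/√(12.4 mH · 7.78 µF) = 3220 rad/s.
ζ = (R/2)·√(C/L) = (32.7/2)·√(7.78 µF/12.4 mH) = 0.410.
ω_d = ω_n√(1−ζ²) = 2940 rad/s.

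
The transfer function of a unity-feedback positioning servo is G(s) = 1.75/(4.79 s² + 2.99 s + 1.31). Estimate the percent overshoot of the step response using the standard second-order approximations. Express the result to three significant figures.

%OS ≈ 9.66%

Dividing through by 4.79: denominator becomes s² + 0.6242 s + 0.2735.
So ω_n = √0.2735 = 0.523 rad/s and ζ = 0.6242/(2·0.523) = 0.597.
%OS = 100·exp(−πζ/√(1−ζ²)) = 9.66%.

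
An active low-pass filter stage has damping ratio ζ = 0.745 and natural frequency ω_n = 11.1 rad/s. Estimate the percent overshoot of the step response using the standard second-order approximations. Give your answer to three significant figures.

For an underdamped second-order system, %OS = 100·exp(−πζ/√(1−ζ²)).
πζ/√(1−ζ²) = π·0.745/√(1−0.555) = 3.509, so %OS = 100·e^(−3.509) = 2.99%.

%OS ≈ 2.99%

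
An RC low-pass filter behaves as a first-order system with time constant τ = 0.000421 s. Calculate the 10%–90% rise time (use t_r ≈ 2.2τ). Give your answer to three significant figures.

t_r ≈ 0.000926 s

t_r ≈ 2.2τ = 0.000926 s.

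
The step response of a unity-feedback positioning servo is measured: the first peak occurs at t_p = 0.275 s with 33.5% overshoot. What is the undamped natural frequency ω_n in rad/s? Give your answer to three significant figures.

ω_n ≈ 12.1 rad/s

ζ from %OS: ζ = |ln 0.335|/√(π²+ln²0.335) = 0.329.
t_p = π/ω_d ⇒ ω_d = 11.4 rad/s; then ω_n = ω_d/√(1−ζ²) = 12.1 rad/s.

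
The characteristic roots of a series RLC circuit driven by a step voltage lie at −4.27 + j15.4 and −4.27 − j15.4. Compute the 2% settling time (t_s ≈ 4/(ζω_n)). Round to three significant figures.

t_s ≈ 0.937 s

For poles at −σ ± jω_d, ζω_n = σ = 4.27, so t_s ≈ 4/σ = 0.937 s.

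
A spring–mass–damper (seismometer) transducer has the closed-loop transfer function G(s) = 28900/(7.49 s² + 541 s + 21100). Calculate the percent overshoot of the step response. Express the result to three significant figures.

Dividing through by 7.49: denominator becomes s² + 72.23 s + 2817.
So ω_n = √2817 = 53.1 rad/s and ζ = 72.23/(2·53.1) = 0.680.
%OS = 100·exp(−πζ/√(1−ζ²)) = 5.41%.

%OS ≈ 5.41%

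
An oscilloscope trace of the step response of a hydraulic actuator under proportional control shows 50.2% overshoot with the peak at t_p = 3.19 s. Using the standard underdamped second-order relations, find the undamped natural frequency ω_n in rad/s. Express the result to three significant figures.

ω_n ≈ 1.01 rad/s

From the overshoot, ζ = −ln(OS)/√(π²+ln²(OS)) = 0.214.
t_p = π/ω_d ⇒ ω_d = 0.985 rad/s; then ω_n = ω_d/√(1−ζ²) = 1.01 rad/s.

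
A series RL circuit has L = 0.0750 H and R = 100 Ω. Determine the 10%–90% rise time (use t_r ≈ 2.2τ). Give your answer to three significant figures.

t_r ≈ 0.00165 s

τ = L/R = 0.0750/100 = 0.000750 s.
t_r ≈ 2.2τ = 0.00165 s.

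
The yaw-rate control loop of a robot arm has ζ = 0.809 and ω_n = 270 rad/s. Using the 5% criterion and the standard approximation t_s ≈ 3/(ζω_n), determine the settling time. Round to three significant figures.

t_s ≈ 0.0137 s

t_s ≈ 3/(ζω_n) = 3/(0.809 × 270) = 0.0137 s.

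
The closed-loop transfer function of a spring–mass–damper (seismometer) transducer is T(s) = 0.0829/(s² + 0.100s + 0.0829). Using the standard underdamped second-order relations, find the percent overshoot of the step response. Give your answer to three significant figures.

%OS ≈ 57.5%

ω_n = √0.0829 = 0.288 rad/s; ζ = 0.100/(2·0.288) = 0.174.
Overshoot: exp(−π·0.174/√(1−0.174²)) = 0.575, i.e. 57.5%.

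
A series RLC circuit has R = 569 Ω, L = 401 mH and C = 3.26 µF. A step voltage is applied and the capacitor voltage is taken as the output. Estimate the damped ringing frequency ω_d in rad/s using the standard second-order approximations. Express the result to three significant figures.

For a series RLC circuit (capacitor voltage as output), ω_n = 1/√(LC) = 1/√(401 mH · 3.26 µF) = 875 rad/s.
ζ = (R/2)·√(C/L) = (569/2)·√(3.26 µF/401 mH) = 0.811.
ω_d = 875·√(1 − 0.811²) = 511 rad/s.

ω_d ≈ 511 rad/s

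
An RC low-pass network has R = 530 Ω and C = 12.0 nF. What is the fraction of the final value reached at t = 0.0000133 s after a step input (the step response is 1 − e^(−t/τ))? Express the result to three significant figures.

τ = RC = 530 × 12.0 nF = 0.00000636 s.
y(t)/y_∞ = 1 − e^(−t/τ) = 1 − e^(−0.0000133/0.00000636) = 1 − e^(−2.09) = 0.876.

y/y_∞ ≈ 0.876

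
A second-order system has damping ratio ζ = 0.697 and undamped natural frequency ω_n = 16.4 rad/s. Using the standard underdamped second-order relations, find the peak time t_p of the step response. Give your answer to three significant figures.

t_p ≈ 0.267 s

The damped frequency is ω_d = ω_n√(1−ζ²) = 16.4·√(1−0.486) = 11.8 rad/s.
Peak time t_p = π/ω_d = π/11.8 = 0.267 s.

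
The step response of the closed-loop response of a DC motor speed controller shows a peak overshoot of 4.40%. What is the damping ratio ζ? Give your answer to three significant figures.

ζ = −ln(OS)/√(π² + (ln OS)²). With OS = 0.0440, ln OS = −3.124 and ζ = 3.124/4.430 = 0.705.

ζ ≈ 0.705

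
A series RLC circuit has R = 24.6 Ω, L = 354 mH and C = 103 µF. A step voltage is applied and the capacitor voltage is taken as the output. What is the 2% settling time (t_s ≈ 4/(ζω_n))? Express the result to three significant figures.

t_s ≈ 0.115 s

For a series RLC circuit (capacitor voltage as output), ω_n = 1/√(LC) = 1/√(354 mH · 103 µF) = 166 rad/s.
ζ = (R/2)·√(C/L) = (24.6/2)·√(103 µF/354 mH) = 0.210.
t_s ≈ 4/(ζω_n) = 0.115 s.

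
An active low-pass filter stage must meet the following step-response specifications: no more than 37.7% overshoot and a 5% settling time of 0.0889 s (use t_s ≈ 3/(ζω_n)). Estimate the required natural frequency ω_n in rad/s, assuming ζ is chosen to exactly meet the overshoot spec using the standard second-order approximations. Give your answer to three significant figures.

ζ = −ln(OS)/√(π² + (ln OS)²). With OS = 0.377, ln OS = −0.9755 and ζ = 0.9755/3.290 = 0.297.
Then ω_n = 3/(ζ t_s) = 3/(0.297 × 0.0889) = 114 rad/s.

ω_n ≈ 114 rad/s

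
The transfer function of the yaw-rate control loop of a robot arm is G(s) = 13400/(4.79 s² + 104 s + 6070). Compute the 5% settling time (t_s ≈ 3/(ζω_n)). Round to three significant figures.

Dividing through by 4.79: denominator becomes s² + 21.71 s + 1267.
So ω_n = √1267 = 35.6 rad/s and ζ = 21.71/(2·35.6) = 0.305.
t_s ≈ 3/(ζω_n) = 0.276 s.

t_s ≈ 0.276 s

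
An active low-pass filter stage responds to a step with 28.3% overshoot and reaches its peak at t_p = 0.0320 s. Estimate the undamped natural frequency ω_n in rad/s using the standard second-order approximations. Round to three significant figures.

ω_n ≈ 106 rad/s

The overshoot fixes ζ = −ln(OS)/√(π²+ln²(OS)) = 0.373.
t_p = π/ω_d ⇒ ω_d = 98.2 rad/s; then ω_n = ω_d/√(1−ζ²) = 106 rad/s.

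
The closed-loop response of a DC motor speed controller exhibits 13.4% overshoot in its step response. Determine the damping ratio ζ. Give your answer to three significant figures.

ζ = −ln(OS)/√(π² + (ln OS)²). With OS = 0.134, ln OS = −2.010 and ζ = 2.010/3.730 = 0.539.

ζ ≈ 0.539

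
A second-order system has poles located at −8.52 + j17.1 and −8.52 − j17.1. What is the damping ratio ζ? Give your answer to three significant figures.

ζ ≈ 0.446

With σ = 8.52, ω_d = 17.1: ω_n = √(σ²+ω_d²) = 19.1 rad/s, ζ = σ/ω_n = 0.446.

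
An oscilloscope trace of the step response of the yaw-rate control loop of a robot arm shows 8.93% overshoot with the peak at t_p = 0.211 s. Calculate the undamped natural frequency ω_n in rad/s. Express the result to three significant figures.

ω_n ≈ 18.8 rad/s

ζ from %OS: ζ = |ln 0.0893|/√(π²+ln²0.0893) = 0.610.
From t_p = π/ω_d, ω_d = π/0.211 = 14.9 rad/s, so ω_n = ω_d/√(1−ζ²) = 18.8 rad/s.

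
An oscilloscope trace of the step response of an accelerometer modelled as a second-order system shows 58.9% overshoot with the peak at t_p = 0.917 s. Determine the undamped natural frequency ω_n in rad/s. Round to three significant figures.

ω_n ≈ 3.47 rad/s

The overshoot fixes ζ = −ln(OS)/√(π²+ln²(OS)) = 0.166.
t_p = π/ω_d ⇒ ω_d = 3.43 rad/s; then ω_n = ω_d/√(1−ζ²) = 3.47 rad/s.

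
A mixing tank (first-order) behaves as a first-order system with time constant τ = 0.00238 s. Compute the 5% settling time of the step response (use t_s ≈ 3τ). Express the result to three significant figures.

t_s ≈ 0.00714 s

t_s ≈ 3τ = 0.00714 s.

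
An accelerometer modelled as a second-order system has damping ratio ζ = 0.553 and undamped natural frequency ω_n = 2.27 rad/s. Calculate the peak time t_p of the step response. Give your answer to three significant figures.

t_p ≈ 1.66 s

The damped frequency is ω_d = ω_n√(1−ζ²) = 2.27·√(1−0.306) = 1.89 rad/s.
Peak time t_p = π/ω_d = π/1.89 = 1.66 s.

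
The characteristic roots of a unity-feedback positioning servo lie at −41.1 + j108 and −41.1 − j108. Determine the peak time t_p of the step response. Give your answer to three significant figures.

t_p = π/ω_d with ω_d = 108 (the imaginary part), so t_p = 0.0291 s.

t_p ≈ 0.0291 s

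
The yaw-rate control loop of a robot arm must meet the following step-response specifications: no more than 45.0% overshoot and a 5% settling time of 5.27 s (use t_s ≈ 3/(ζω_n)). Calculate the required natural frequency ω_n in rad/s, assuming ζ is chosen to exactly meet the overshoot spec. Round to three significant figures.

ω_n ≈ 2.31 rad/s

Inverting the overshoot relation: ζ = |ln 0.450|/√(π² + ln²0.450) = 0.246.
Then ω_n = 3/(ζ t_s) = 3/(0.246 × 5.27) = 2.31 rad/s.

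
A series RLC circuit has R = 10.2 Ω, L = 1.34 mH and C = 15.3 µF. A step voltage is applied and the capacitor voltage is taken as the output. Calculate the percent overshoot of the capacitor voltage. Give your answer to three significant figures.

%OS ≈ 13.0%

For a series RLC circuit (capacitor voltage as output), ω_n = 1/√(LC) = 1/√(1.34 mH · 15.3 µF) = 6980 rad/s.
ζ = (R/2)·√(C/L) = (10.2/2)·√(15.3 µF/1.34 mH) = 0.545.
%OS = 100·exp(−πζ/√(1−ζ²)) = 13.0%.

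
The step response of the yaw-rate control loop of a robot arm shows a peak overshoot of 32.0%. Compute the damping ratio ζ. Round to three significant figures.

From %OS = 100·exp(−πζ/√(1−ζ²)), invert to get ζ = −ln(OS)/√(π² + ln²(OS)) with OS = 0.320.
−ln 0.320 = 1.139, so ζ = 1.139/√(π² + 1.298) = 0.341.

ζ ≈ 0.341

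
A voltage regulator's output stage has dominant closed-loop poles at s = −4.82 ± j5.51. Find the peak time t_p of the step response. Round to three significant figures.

t_p = π/ω_d with ω_d = 5.51 (the imaginary part), so t_p = 0.570 s.

t_p ≈ 0.570 s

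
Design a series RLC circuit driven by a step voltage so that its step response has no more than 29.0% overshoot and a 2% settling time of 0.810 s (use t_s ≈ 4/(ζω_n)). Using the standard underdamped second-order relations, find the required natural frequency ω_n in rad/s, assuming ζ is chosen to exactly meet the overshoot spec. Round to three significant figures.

From %OS = 100·exp(−πζ/√(1−ζ²)), invert to get ζ = −ln(OS)/√(π² + ln²(OS)) with OS = 0.290.
−ln 0.290 = 1.238, so ζ = 1.238/√(π² + 1.532) = 0.367.
Then ω_n = 4/(ζ t_s) = 4/(0.367 × 0.810) = 13.5 rad/s.

ω_n ≈ 13.5 rad/s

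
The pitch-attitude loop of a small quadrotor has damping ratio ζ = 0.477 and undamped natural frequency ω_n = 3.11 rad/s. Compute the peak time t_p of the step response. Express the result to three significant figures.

The damped frequency is ω_d = ω_n√(1−ζ²) = 3.11·√(1−0.228) = 2.73 rad/s.
Peak time t_p = π/ω_d = π/2.73 = 1.15 s.

t_p ≈ 1.15 s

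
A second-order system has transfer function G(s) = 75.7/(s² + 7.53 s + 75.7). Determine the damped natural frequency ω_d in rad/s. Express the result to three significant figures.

Matching coefficients with s² + 2ζω_n s + ω_n² gives ω_n² = 75.7 ⇒ ω_n = 8.70 rad/s, and ζ = 7.53/(2ω_n) = 0.433.
ω_d = 8.70·√(1 − 0.433²) = 7.84 rad/s.

ω_d ≈ 7.84 rad/s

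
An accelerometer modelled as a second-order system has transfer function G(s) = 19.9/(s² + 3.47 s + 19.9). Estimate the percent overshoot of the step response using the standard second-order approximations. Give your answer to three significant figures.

%OS ≈ 26.5%

Comparing the denominator to s² + 2ζω_n s + ω_n²: ω_n = √19.9 = 4.46 rad/s, and 2ζω_n = 3.47 so ζ = 3.47/(2·4.46) = 0.389.
%OS = 100 e^{−πζ/√(1−ζ²)} with ζ = 0.389 gives 26.5%.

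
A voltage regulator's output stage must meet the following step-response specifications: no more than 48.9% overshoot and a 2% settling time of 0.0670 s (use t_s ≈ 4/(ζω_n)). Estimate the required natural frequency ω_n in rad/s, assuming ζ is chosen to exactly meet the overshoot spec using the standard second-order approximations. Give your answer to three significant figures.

ζ = −ln(OS)/√(π² + (ln OS)²). With OS = 0.489, ln OS = −0.7154 and ζ = 0.7154/3.222 = 0.222.
From t_s ≈ 4/(ζω_n): ω_n = 4/(ζ·t_s) = 4/(0.222·0.0670) = 269 rad/s.

ω_n ≈ 269 rad/s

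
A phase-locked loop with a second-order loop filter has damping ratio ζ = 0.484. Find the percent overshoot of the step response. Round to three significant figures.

For an underdamped second-order system, %OS = 100·exp(−πζ/√(1−ζ²)).
πζ/√(1−ζ²) = π·0.484/√(1−0.234) = 1.738, so %OS = 100·e^(−1.738) = 17.6%.

%OS ≈ 17.6%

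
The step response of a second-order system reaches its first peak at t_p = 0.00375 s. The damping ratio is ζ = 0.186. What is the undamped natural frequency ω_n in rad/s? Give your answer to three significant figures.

ω_n ≈ 853 rad/s

Peak time t_p = π/ω_d, so ω_d = π/t_p = π/0.00375 = 838 rad/s.
ω_n = ω_d/√(1−ζ²) = 838/√0.965 = 853 rad/s.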